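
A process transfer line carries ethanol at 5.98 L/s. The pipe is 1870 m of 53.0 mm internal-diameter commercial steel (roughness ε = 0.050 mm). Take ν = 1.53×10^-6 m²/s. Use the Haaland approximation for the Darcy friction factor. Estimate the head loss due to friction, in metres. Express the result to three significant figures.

V = 4Q/(πD²) = 4·0.00598/(π·0.0530²) = 2.711 m/s
Re = VD/ν = 2.711·0.0530/1.53×10^-6 = 9.39×10^4 → turbulent
ε/D = 0.050/53.0 = 9.43×10^-4
Haaland: f = 0.02190
h_f = f(L/D)V²/(2g) = 0.02190·(1870/0.0530)·2.711²/(2·9.81) = 289.3 m

h_f ≈ 289 m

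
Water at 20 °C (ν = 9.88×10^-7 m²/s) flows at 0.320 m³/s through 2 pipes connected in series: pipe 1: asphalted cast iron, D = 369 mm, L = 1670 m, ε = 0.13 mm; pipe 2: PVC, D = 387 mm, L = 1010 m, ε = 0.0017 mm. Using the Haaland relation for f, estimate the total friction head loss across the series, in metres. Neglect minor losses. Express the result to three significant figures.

H ≈ 44.4 m

Pipe 1: V = 2.992 m/s, Re = 1.12×10^6, ε/D = 3.52×10^-4, f = 0.01600, h_1 = f(L/D)V²/2g = 33.05 m
Pipe 2: V = 2.720 m/s, Re = 1.07×10^6, ε/D = 4.39×10^-6, f = 0.01154, h_2 = f(L/D)V²/2g = 11.36 m
Series → Q common, losses add: H = Σh = 44.41 m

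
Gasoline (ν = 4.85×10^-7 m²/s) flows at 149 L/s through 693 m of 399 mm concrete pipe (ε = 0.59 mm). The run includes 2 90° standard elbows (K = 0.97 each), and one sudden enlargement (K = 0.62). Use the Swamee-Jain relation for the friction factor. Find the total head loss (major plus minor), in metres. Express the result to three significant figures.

H_L ≈ 2.95 m

V = 4Q/(πD²) = 1.192 m/s; V²/2g = 0.07238 m
Re = 9.80×10^5, ε/D = 0.00148 → f = 0.02196 (Swamee-Jain)
Major: h_f = f(L/D)·V²/2g = 0.02196·1737·0.07238 = 2.761 m
Minor: ΣK = 2.56; h_m = ΣK·V²/2g = 0.1853 m
Total H_L = 2.761 + 0.1853 = 2.946 m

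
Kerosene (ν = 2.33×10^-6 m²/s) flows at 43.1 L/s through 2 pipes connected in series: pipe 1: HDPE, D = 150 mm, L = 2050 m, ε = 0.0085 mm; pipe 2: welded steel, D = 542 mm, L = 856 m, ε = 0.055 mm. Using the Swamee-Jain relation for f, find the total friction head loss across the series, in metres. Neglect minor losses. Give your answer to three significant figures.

H ≈ 69.4 m

Pipe 1: V = 2.439 m/s, Re = 1.57×10^5, ε/D = 5.67×10^-5, f = 0.01673, h_1 = f(L/D)V²/2g = 69.32 m
Pipe 2: V = 0.1868 m/s, Re = 4.35×10^4, ε/D = 1.01×10^-4, f = 0.02181, h_2 = f(L/D)V²/2g = 0.06127 m
Series → Q common, losses add: H = Σh = 69.38 m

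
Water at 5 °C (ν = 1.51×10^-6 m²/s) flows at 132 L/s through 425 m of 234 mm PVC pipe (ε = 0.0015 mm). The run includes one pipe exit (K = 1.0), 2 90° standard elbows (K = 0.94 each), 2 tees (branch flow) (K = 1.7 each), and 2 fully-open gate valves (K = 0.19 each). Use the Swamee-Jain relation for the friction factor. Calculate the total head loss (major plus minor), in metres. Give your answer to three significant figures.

V = 4Q/(πD²) = 3.069 m/s; V²/2g = 0.4802 m
Re = 4.76×10^5, ε/D = 6.41×10^-6 → f = 0.01331 (Swamee-Jain)
Major: h_f = f(L/D)·V²/2g = 0.01331·1816·0.4802 = 11.61 m
Minor: ΣK = 6.66; h_m = ΣK·V²/2g = 3.198 m
Total H_L = 11.61 + 3.198 = 14.81 m

H_L ≈ 14.8 m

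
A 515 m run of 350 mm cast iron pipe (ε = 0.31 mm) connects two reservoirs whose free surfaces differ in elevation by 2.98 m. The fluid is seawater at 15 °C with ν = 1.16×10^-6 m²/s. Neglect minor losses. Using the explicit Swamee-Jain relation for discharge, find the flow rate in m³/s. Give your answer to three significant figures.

Q ≈ 0.136 m³/s

Swamee-Jain (Type II): Q = -0.965·√(gD⁵h_f/L)·ln[ε/(3.7D) + √(3.17ν²L/(gD³h_f))]
√(gD⁵h_f/L) = √(9.81·0.350⁵·2.98/515) = 0.01727
ε/(3.7D) = 2.39×10^-4; √(3.17ν²L/(gD³h_f)) = 4.19×10^-5
Q = -0.965·0.01727·ln(2.812×10^-4) = 0.1362 m³/s
Check: V = 1.42 m/s, Re = 4.27×10^5, f = 0.01995, h_f = 3.00 m ≈ 2.98 m ✓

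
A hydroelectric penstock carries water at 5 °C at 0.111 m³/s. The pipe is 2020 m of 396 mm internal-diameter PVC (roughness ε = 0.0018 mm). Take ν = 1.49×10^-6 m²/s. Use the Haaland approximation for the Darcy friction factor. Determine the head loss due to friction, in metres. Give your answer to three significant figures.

V = 4Q/(πD²) = 4·0.111/(π·0.396²) = 0.9012 m/s
Re = VD/ν = 0.9012·0.396/1.49×10^-6 = 2.40×10^5 → turbulent
ε/D = 0.0018/396 = 4.55×10^-6
Haaland: f = 0.01500
h_f = f(L/D)V²/(2g) = 0.01500·(2020/0.396)·0.9012²/(2·9.81) = 3.167 m

h_f ≈ 3.17 m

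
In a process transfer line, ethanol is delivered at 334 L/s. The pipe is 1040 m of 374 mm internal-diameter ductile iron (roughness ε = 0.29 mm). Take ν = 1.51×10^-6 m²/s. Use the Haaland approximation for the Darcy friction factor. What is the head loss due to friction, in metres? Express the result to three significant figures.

V = 4Q/(πD²) = 4·0.334/(π·0.374²) = 3.040 m/s
Re = VD/ν = 3.040·0.374/1.51×10^-6 = 7.53×10^5 → turbulent
ε/D = 0.29/374 = 7.75×10^-4
Haaland: f = 0.01893
h_f = f(L/D)V²/(2g) = 0.01893·(1040/0.374)·3.040²/(2·9.81) = 24.80 m

h_f ≈ 24.8 m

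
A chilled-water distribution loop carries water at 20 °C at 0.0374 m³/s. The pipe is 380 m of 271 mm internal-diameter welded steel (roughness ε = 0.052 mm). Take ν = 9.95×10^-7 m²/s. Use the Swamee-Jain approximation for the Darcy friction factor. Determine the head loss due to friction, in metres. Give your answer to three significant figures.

h_f ≈ 0.522 m

V = 4Q/(πD²) = 4·0.0374/(π·0.271²) = 0.6484 m/s
Re = VD/ν = 0.6484·0.271/9.95×10^-7 = 1.77×10^5 → turbulent
ε/D = 0.052/271 = 1.92×10^-4
Swamee-Jain: f = 0.01737
h_f = f(L/D)V²/(2g) = 0.01737·(380/0.271)·0.6484²/(2·9.81) = 0.5218 m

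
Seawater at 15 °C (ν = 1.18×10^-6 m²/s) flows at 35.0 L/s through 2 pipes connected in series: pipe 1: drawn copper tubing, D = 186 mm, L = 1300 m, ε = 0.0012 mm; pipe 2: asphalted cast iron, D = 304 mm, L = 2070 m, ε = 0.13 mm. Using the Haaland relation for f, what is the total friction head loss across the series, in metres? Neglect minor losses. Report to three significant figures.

H ≈ 10.7 m

Pipe 1: V = 1.288 m/s, Re = 2.03×10^5, ε/D = 6.45×10^-6, f = 0.01549, h_1 = f(L/D)V²/2g = 9.156 m
Pipe 2: V = 0.4822 m/s, Re = 1.24×10^5, ε/D = 4.28×10^-4, f = 0.01921, h_2 = f(L/D)V²/2g = 1.550 m
Series → Q common, losses add: H = Σh = 10.71 m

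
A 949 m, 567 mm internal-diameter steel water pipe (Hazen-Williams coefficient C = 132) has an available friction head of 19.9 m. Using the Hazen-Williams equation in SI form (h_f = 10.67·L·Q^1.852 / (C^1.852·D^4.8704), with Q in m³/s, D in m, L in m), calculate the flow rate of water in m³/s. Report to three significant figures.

Rearranging: Q = [h_f·C^1.852·D^4.8704 / (10.67·L)]^(1/1.852)
Q = [19.9·132^1.852·0.567^4.8704 / (10.67·949)]^0.540 = 1.026 m³/s

Q ≈ 1.03 m³/s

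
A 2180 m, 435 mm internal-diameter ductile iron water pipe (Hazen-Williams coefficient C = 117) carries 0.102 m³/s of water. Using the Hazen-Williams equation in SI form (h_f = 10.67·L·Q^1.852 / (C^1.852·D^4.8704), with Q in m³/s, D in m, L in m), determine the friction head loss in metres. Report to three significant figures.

h_f = 10.67·2180·0.102^1.852 / (117^1.852·0.435^4.8704) = 2.890 m

h_f ≈ 2.89 m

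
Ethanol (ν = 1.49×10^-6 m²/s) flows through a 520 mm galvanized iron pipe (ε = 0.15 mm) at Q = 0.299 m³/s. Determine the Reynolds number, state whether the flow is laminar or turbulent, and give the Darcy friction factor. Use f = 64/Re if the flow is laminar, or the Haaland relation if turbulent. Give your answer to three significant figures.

Re ≈ 4.91×10^5; turbulent; f ≈ 0.0161

V = 4Q/(πD²) = 1.408 m/s
Re = VD/ν = 1.408·0.520/1.49×10^-6 = 4.91×10^5
Re > 4000 → turbulent; ε/D = 2.88×10^-4
Haaland: f = 0.01608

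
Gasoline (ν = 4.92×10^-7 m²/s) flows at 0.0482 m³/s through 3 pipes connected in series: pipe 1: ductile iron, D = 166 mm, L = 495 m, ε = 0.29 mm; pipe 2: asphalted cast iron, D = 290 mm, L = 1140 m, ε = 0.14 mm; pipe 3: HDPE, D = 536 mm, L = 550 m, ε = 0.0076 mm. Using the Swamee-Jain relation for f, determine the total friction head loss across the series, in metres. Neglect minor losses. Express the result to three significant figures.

H ≈ 19.2 m

Pipe 1: V = 2.227 m/s, Re = 7.51×10^5, ε/D = 0.00175, f = 0.02296, h_1 = f(L/D)V²/2g = 17.31 m
Pipe 2: V = 0.7297 m/s, Re = 4.30×10^5, ε/D = 4.83×10^-4, f = 0.01781, h_2 = f(L/D)V²/2g = 1.900 m
Pipe 3: V = 0.2136 m/s, Re = 2.33×10^5, ε/D = 1.42×10^-5, f = 0.01523, h_3 = f(L/D)V²/2g = 0.03634 m
Series → Q common, losses add: H = Σh = 19.25 m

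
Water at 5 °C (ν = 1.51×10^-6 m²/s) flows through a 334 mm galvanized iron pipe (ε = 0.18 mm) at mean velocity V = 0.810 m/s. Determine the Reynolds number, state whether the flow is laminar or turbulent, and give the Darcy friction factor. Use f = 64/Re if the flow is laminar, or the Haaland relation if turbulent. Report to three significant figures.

Re ≈ 1.79×10^5; turbulent; f ≈ 0.0190

Re = VD/ν = 0.8100·0.334/1.51×10^-6 = 1.79×10^5
Re > 4000 → turbulent; ε/D = 5.39×10^-4
Haaland: f = 0.01902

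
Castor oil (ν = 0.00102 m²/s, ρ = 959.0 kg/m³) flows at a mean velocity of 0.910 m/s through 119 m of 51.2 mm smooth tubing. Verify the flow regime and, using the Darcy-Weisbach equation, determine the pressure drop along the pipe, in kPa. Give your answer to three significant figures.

Re = VD/ν = 0.910·0.05120/0.00102 = 45.7 → laminar (Re < 2300)
f = 64/Re = 1.401
h_f = f(L/D)V²/(2g) = 1.401·(119/0.05120)·0.910²/(2·9.81) = 137.4 m
Δp = ρg·h_f = 959.0·9.81·137.4 = 1293 kPa

Δp ≈ 1290 kPa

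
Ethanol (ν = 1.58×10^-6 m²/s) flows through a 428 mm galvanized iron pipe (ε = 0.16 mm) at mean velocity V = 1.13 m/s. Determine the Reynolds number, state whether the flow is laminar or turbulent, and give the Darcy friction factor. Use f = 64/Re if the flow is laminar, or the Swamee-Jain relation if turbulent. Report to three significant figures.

Re ≈ 3.06×10^5; turbulent; f ≈ 0.0175

Re = VD/ν = 1.130·0.428/1.58×10^-6 = 3.06×10^5
Re > 4000 → turbulent; ε/D = 3.74×10^-4
Swamee-Jain: f = 0.01753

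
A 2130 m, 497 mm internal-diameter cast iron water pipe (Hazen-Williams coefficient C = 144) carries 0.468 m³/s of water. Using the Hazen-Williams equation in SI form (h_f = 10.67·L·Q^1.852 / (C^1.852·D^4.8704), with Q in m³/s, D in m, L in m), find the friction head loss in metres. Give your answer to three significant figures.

h_f ≈ 16.9 m

h_f = 10.67·2130·0.468^1.852 / (144^1.852·0.497^4.8704) = 16.88 m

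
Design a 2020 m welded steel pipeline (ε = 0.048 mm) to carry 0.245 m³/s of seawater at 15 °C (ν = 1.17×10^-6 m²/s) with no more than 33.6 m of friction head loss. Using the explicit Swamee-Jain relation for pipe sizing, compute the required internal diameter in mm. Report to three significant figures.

Swamee-Jain (Type III): D = 0.66·[ε^1.25·(LQ²/(gh_f))^4.75 + ν·Q^9.4·(L/(gh_f))^5.2]^0.04
LQ²/(gh_f) = 0.3679; L/(gh_f) = 6.128
Term 1 = ε^1.25·(…)^4.75 = 3.46×10^-8; Term 2 = ν·Q^9.4·(…)^5.2 = 2.63×10^-8
D = 0.66·(3.46×10^-8 + 2.63×10^-8)^0.04 = 0.3396 m = 340 mm
Check: V = 2.71 m/s, Re = 7.85×10^5, f = 0.01433, h_f = 31.8 m ≈ 33.6 m ✓

D ≈ 340 mm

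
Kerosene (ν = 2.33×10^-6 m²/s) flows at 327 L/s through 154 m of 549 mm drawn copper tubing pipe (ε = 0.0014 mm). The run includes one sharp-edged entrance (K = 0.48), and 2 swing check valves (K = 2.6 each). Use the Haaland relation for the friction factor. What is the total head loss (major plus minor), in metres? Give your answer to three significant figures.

H_L ≈ 0.938 m

V = 4Q/(πD²) = 1.381 m/s; V²/2g = 0.09726 m
Re = 3.25×10^5, ε/D = 2.55×10^-6 → f = 0.01415 (Haaland)
Major: h_f = f(L/D)·V²/2g = 0.01415·280.5·0.09726 = 0.3860 m
Minor: ΣK = 5.68; h_m = ΣK·V²/2g = 0.5524 m
Total H_L = 0.3860 + 0.5524 = 0.9384 m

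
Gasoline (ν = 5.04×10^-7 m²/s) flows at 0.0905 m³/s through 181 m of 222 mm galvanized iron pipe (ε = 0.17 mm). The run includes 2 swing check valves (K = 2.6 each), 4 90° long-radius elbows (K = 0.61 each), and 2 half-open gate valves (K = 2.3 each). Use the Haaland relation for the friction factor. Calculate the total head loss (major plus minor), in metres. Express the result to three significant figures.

V = 4Q/(πD²) = 2.338 m/s; V²/2g = 0.2786 m
Re = 1.03×10^6, ε/D = 7.66×10^-4 → f = 0.01877 (Haaland)
Major: h_f = f(L/D)·V²/2g = 0.01877·815.3·0.2786 = 4.264 m
Minor: ΣK = 12.2; h_m = ΣK·V²/2g = 3.410 m
Total H_L = 4.264 + 3.410 = 7.674 m

H_L ≈ 7.67 m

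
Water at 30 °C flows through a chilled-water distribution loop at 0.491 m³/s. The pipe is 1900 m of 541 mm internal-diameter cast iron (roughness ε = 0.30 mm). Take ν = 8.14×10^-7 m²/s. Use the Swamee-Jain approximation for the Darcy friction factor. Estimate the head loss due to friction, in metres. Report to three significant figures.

h_f ≈ 14.3 m

V = 4Q/(πD²) = 4·0.491/(π·0.541²) = 2.136 m/s
Re = VD/ν = 2.136·0.541/8.14×10^-7 = 1.42×10^6 → turbulent
ε/D = 0.30/541 = 5.55×10^-4
Swamee-Jain: f = 0.01751
h_f = f(L/D)V²/(2g) = 0.01751·(1900/0.541)·2.136²/(2·9.81) = 14.30 m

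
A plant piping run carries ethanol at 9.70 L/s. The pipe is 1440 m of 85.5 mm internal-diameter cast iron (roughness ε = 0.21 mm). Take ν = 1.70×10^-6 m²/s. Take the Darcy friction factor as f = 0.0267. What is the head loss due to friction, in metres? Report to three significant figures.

V = 4Q/(πD²) = 4·0.00970/(π·0.0855²) = 1.689 m/s
h_f = f(L/D)V²/(2g) = 0.02670·(1440/0.0855)·1.689²/(2·9.81) = 65.42 m

h_f ≈ 65.4 m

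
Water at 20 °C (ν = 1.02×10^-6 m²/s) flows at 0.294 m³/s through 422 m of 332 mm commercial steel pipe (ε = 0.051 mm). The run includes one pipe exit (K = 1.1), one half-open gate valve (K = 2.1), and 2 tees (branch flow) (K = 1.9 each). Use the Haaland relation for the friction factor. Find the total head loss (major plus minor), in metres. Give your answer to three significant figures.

V = 4Q/(πD²) = 3.396 m/s; V²/2g = 0.5878 m
Re = 1.11×10^6, ε/D = 1.54×10^-4 → f = 0.01397 (Haaland)
Major: h_f = f(L/D)·V²/2g = 0.01397·1271·0.5878 = 10.44 m
Minor: ΣK = 7.00; h_m = ΣK·V²/2g = 4.115 m
Total H_L = 10.44 + 4.115 = 14.55 m

H_L ≈ 14.6 m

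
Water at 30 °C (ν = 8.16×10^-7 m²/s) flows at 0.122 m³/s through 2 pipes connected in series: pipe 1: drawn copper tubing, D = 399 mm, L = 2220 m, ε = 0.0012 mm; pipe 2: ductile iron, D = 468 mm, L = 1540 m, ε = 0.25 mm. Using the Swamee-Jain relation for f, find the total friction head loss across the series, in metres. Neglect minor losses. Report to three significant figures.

H ≈ 5.11 m

Pipe 1: V = 0.9757 m/s, Re = 4.77×10^5, ε/D = 3.01×10^-6, f = 0.01325, h_1 = f(L/D)V²/2g = 3.577 m
Pipe 2: V = 0.7092 m/s, Re = 4.07×10^5, ε/D = 5.34×10^-4, f = 0.01818, h_2 = f(L/D)V²/2g = 1.534 m
Series → Q common, losses add: H = Σh = 5.110 m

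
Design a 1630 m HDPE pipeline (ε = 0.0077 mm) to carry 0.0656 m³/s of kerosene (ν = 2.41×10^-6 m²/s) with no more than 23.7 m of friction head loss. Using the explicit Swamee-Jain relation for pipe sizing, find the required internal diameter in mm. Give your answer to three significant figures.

D ≈ 212 mm

Swamee-Jain (Type III): D = 0.66·[ε^1.25·(LQ²/(gh_f))^4.75 + ν·Q^9.4·(L/(gh_f))^5.2]^0.04
LQ²/(gh_f) = 0.03017; L/(gh_f) = 7.011
Term 1 = ε^1.25·(…)^4.75 = 2.43×10^-14; Term 2 = ν·Q^9.4·(…)^5.2 = 4.56×10^-13
D = 0.66·(2.43×10^-14 + 4.56×10^-13)^0.04 = 0.2122 m = 212 mm
Check: V = 1.85 m/s, Re = 1.63×10^5, f = 0.01646, h_f = 22.2 m ≈ 23.7 m ✓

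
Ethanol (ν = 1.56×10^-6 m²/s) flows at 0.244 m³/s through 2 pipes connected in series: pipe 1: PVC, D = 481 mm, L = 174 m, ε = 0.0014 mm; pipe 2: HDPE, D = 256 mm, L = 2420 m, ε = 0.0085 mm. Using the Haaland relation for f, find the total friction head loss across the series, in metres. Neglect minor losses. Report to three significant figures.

H ≈ 137 m

Pipe 1: V = 1.343 m/s, Re = 4.14×10^5, ε/D = 2.91×10^-6, f = 0.01354, h_1 = f(L/D)V²/2g = 0.4502 m
Pipe 2: V = 4.740 m/s, Re = 7.78×10^5, ε/D = 3.32×10^-5, f = 0.01263, h_2 = f(L/D)V²/2g = 136.7 m
Series → Q common, losses add: H = Σh = 137.1 m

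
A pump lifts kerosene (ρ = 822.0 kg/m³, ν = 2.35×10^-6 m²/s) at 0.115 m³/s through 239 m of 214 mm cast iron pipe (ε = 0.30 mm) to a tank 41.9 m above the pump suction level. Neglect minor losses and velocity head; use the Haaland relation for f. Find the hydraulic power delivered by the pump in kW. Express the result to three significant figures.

V = 4Q/(πD²) = 3.197 m/s; Re = 2.91×10^5; ε/D = 0.00140; f = 0.02209
h_f = f(L/D)V²/2g = 12.86 m
Total head H = z + h_f = 41.9 + 12.86 = 54.76 m
P_hyd = ρgQH = 822.0·9.81·0.115·54.76 = 50.78 kW

P_hyd ≈ 50.8 kW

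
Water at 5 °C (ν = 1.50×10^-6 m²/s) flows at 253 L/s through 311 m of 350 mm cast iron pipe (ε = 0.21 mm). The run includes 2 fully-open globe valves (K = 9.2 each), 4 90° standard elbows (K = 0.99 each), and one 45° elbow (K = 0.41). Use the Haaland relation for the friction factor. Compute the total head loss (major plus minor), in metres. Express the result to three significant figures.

H_L ≈ 13.7 m

V = 4Q/(πD²) = 2.630 m/s; V²/2g = 0.3524 m
Re = 6.14×10^5, ε/D = 6.00×10^-4 → f = 0.01805 (Haaland)
Major: h_f = f(L/D)·V²/2g = 0.01805·888.6·0.3524 = 5.654 m
Minor: ΣK = 22.8; h_m = ΣK·V²/2g = 8.025 m
Total H_L = 5.654 + 8.025 = 13.68 m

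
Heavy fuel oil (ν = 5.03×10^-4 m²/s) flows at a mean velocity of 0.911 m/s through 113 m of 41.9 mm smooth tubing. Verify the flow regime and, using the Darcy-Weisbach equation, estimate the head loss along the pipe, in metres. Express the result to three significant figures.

Re = VD/ν = 0.911·0.04190/5.03×10^-4 = 75.9 → laminar (Re < 2300)
f = 64/Re = 0.8434
h_f = f(L/D)V²/(2g) = 0.8434·(113/0.04190)·0.911²/(2·9.81) = 96.21 m

h_f ≈ 96.2 m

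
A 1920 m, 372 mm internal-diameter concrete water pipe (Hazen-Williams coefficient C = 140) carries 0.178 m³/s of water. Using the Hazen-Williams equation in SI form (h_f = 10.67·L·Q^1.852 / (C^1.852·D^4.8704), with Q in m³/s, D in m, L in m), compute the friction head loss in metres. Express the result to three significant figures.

h_f ≈ 11.0 m

h_f = 10.67·1920·0.178^1.852 / (140^1.852·0.372^4.8704) = 10.97 m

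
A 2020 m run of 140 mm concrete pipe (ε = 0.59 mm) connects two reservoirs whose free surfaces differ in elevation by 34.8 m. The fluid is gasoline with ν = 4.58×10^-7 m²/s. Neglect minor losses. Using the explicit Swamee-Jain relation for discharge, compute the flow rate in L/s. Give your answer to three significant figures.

Swamee-Jain (Type II): Q = -0.965·√(gD⁵h_f/L)·ln[ε/(3.7D) + √(3.17ν²L/(gD³h_f))]
√(gD⁵h_f/L) = √(9.81·0.140⁵·34.8/2020) = 0.003015
ε/(3.7D) = 0.00114; √(3.17ν²L/(gD³h_f)) = 3.79×10^-5
Q = -0.965·0.003015·ln(0.001177) = 0.01962 m³/s
Check: V = 1.27 m/s, Re = 3.90×10^5, f = 0.02925, h_f = 35.0 m ≈ 34.8 m ✓

Q ≈ 19.6 L/s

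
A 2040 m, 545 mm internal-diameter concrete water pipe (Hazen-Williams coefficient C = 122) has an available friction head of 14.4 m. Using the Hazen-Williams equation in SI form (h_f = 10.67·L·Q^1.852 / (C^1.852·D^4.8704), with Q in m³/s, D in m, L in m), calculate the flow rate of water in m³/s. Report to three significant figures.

Rearranging: Q = [h_f·C^1.852·D^4.8704 / (10.67·L)]^(1/1.852)
Q = [14.4·122^1.852·0.545^4.8704 / (10.67·2040)]^0.540 = 0.4747 m³/s

Q ≈ 0.475 m³/s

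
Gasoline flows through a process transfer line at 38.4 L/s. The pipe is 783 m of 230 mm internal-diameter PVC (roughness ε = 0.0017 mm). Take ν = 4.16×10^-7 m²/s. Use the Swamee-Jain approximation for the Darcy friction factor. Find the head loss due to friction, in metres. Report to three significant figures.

h_f ≈ 1.95 m

V = 4Q/(πD²) = 4·0.0384/(π·0.230²) = 0.9242 m/s
Re = VD/ν = 0.9242·0.230/4.16×10^-7 = 5.11×10^5 → turbulent
ε/D = 0.0017/230 = 7.39×10^-6
Swamee-Jain: f = 0.01316
h_f = f(L/D)V²/(2g) = 0.01316·(783/0.230)·0.9242²/(2·9.81) = 1.951 m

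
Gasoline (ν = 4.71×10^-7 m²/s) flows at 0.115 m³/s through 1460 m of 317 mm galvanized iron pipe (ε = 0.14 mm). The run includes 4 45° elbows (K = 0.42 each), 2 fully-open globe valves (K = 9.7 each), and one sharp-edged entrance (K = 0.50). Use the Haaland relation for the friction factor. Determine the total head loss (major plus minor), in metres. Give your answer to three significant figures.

V = 4Q/(πD²) = 1.457 m/s; V²/2g = 0.1082 m
Re = 9.81×10^5, ε/D = 4.42×10^-4 → f = 0.01677 (Haaland)
Major: h_f = f(L/D)·V²/2g = 0.01677·4606·0.1082 = 8.356 m
Minor: ΣK = 21.6; h_m = ΣK·V²/2g = 2.335 m
Total H_L = 8.356 + 2.335 = 10.69 m

H_L ≈ 10.7 m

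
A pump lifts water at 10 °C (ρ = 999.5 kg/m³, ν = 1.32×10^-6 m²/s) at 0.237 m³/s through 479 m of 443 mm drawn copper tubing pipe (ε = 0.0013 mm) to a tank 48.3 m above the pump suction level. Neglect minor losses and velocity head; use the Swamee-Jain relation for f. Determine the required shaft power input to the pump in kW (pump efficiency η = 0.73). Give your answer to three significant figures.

P_shaft ≈ 159 kW

V = 4Q/(πD²) = 1.538 m/s; Re = 5.16×10^5; ε/D = 2.93×10^-6; f = 0.01307
h_f = f(L/D)V²/2g = 1.702 m
Total head H = z + h_f = 48.3 + 1.702 = 50.00 m
P_hyd = ρgQH = 999.5·9.81·0.237·50.00 = 116.2 kW
P_shaft = P_hyd/η = 116.2/0.73 = 159.2 kW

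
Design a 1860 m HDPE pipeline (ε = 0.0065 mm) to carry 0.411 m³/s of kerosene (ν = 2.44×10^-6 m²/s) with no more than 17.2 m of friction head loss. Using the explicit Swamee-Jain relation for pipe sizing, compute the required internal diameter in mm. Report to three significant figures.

D ≈ 465 mm

Swamee-Jain (Type III): D = 0.66·[ε^1.25·(LQ²/(gh_f))^4.75 + ν·Q^9.4·(L/(gh_f))^5.2]^0.04
LQ²/(gh_f) = 1.862; L/(gh_f) = 11.02
Term 1 = ε^1.25·(…)^4.75 = 6.29×10^-6; Term 2 = ν·Q^9.4·(…)^5.2 = 1.51×10^-4
D = 0.66·(6.29×10^-6 + 1.51×10^-4)^0.04 = 0.4649 m = 465 mm
Check: V = 2.42 m/s, Re = 4.61×10^5, f = 0.01349, h_f = 16.1 m ≈ 17.2 m ✓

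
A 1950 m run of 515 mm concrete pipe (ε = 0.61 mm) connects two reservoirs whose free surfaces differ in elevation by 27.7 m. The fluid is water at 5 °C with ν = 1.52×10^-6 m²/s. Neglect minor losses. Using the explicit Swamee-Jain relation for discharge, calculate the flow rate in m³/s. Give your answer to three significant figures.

Q ≈ 0.548 m³/s

Swamee-Jain (Type II): Q = -0.965·√(gD⁵h_f/L)·ln[ε/(3.7D) + √(3.17ν²L/(gD³h_f))]
√(gD⁵h_f/L) = √(9.81·0.515⁵·27.7/1950) = 0.07105
ε/(3.7D) = 3.20×10^-4; √(3.17ν²L/(gD³h_f)) = 1.96×10^-5
Q = -0.965·0.07105·ln(3.397×10^-4) = 0.5477 m³/s
Check: V = 2.63 m/s, Re = 8.91×10^5, f = 0.02086, h_f = 27.8 m ≈ 27.7 m ✓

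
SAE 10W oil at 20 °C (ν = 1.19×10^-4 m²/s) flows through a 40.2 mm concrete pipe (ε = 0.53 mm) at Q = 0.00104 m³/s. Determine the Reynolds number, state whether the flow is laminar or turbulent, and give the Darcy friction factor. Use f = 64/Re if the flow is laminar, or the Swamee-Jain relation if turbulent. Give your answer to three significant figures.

Re ≈ 277; laminar; f = 64/Re ≈ 0.231

V = 4Q/(πD²) = 0.8194 m/s
Re = VD/ν = 0.8194·0.0402/1.19×10^-4 = 277
Re < 2300 → laminar → f = 64/Re = 0.2312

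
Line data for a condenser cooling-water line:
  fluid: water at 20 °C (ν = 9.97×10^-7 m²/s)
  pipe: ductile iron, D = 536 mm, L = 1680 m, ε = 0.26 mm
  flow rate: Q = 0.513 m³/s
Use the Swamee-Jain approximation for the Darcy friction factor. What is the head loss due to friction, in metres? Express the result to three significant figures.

h_f ≈ 14.1 m

V = 4Q/(πD²) = 4·0.513/(π·0.536²) = 2.274 m/s
Re = VD/ν = 2.274·0.536/9.97×10^-7 = 1.22×10^6 → turbulent
ε/D = 0.26/536 = 4.85×10^-4
Swamee-Jain: f = 0.01710
h_f = f(L/D)V²/(2g) = 0.01710·(1680/0.536)·2.274²/(2·9.81) = 14.12 m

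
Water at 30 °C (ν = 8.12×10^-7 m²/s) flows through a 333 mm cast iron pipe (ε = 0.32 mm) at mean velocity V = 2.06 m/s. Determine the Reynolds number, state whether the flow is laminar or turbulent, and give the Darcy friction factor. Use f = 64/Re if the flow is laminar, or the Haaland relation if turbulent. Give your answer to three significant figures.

Re ≈ 8.45×10^5; turbulent; f ≈ 0.0198

Re = VD/ν = 2.060·0.333/8.12×10^-7 = 8.45×10^5
Re > 4000 → turbulent; ε/D = 9.61×10^-4
Haaland: f = 0.01981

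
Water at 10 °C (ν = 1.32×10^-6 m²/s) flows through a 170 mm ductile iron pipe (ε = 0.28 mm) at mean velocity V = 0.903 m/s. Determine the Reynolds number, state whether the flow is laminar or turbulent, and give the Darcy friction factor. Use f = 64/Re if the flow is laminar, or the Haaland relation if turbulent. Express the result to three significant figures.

Re = VD/ν = 0.9030·0.170/1.32×10^-6 = 1.16×10^5
Re > 4000 → turbulent; ε/D = 0.00165
Haaland: f = 0.02378

Re ≈ 1.16×10^5; turbulent; f ≈ 0.0238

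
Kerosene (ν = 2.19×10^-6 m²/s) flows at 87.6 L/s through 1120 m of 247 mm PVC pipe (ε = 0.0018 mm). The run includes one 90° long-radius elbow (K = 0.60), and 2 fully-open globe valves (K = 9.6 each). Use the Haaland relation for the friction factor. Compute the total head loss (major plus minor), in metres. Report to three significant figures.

H_L ≈ 15.3 m

V = 4Q/(πD²) = 1.828 m/s; V²/2g = 0.1703 m
Re = 2.06×10^5, ε/D = 7.29×10^-6 → f = 0.01545 (Haaland)
Major: h_f = f(L/D)·V²/2g = 0.01545·4534·0.1703 = 11.93 m
Minor: ΣK = 19.8; h_m = ΣK·V²/2g = 3.373 m
Total H_L = 11.93 + 3.373 = 15.31 m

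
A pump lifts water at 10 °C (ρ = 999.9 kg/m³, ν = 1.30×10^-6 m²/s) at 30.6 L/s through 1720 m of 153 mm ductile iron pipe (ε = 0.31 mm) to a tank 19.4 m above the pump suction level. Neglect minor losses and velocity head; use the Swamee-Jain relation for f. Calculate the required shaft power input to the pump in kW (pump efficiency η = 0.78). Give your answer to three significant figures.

P_shaft ≈ 22.5 kW

V = 4Q/(πD²) = 1.664 m/s; Re = 1.96×10^5; ε/D = 0.00203; f = 0.02458
h_f = f(L/D)V²/2g = 39.01 m
Total head H = z + h_f = 19.4 + 39.01 = 58.41 m
P_hyd = ρgQH = 999.9·9.81·0.0306·58.41 = 17.53 kW
P_shaft = P_hyd/η = 17.53/0.78 = 22.48 kW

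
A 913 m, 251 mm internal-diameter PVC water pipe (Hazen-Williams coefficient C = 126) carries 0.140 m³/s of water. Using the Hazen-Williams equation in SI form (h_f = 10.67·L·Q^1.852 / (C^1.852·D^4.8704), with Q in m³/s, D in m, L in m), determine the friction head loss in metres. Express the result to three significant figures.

h_f = 10.67·913·0.140^1.852 / (126^1.852·0.251^4.8704) = 27.62 m

h_f ≈ 27.6 m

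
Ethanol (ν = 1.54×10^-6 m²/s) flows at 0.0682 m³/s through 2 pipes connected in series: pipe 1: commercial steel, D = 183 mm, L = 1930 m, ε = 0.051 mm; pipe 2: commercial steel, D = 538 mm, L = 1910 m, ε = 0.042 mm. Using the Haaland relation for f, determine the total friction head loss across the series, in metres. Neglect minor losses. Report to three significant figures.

H ≈ 60.3 m

Pipe 1: V = 2.593 m/s, Re = 3.08×10^5, ε/D = 2.79×10^-4, f = 0.01661, h_1 = f(L/D)V²/2g = 60.03 m
Pipe 2: V = 0.3000 m/s, Re = 1.05×10^5, ε/D = 7.81×10^-5, f = 0.01800, h_2 = f(L/D)V²/2g = 0.2931 m
Series → Q common, losses add: H = Σh = 60.32 m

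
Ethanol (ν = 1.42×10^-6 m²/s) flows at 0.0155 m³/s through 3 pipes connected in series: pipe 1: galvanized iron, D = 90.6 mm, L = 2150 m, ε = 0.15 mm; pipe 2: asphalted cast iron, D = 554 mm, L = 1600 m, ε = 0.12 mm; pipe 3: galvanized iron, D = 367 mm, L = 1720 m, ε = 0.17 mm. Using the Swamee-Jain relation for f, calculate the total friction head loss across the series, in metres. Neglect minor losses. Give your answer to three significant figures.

Pipe 1: V = 2.404 m/s, Re = 1.53×10^5, ε/D = 0.00166, f = 0.02377, h_1 = f(L/D)V²/2g = 166.2 m
Pipe 2: V = 0.06430 m/s, Re = 2.51×10^4, ε/D = 2.17×10^-4, f = 0.02500, h_2 = f(L/D)V²/2g = 0.01522 m
Pipe 3: V = 0.1465 m/s, Re = 3.79×10^4, ε/D = 4.63×10^-4, f = 0.02364, h_3 = f(L/D)V²/2g = 0.1213 m
Series → Q common, losses add: H = Σh = 166.3 m

H ≈ 166 m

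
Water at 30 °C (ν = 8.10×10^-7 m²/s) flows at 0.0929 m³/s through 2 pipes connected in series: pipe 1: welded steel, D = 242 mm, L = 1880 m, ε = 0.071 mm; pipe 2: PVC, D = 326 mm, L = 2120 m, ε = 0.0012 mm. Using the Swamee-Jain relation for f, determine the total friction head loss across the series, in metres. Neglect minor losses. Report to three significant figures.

Pipe 1: V = 2.020 m/s, Re = 6.03×10^5, ε/D = 2.93×10^-4, f = 0.01612, h_1 = f(L/D)V²/2g = 26.04 m
Pipe 2: V = 1.113 m/s, Re = 4.48×10^5, ε/D = 3.68×10^-6, f = 0.01341, h_2 = f(L/D)V²/2g = 5.505 m
Series → Q common, losses add: H = Σh = 31.54 m

H ≈ 31.5 m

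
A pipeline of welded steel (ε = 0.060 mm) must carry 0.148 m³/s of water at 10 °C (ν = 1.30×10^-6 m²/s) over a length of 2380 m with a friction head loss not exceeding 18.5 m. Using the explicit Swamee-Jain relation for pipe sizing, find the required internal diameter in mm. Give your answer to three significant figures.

D ≈ 329 mm

Swamee-Jain (Type III): D = 0.66·[ε^1.25·(LQ²/(gh_f))^4.75 + ν·Q^9.4·(L/(gh_f))^5.2]^0.04
LQ²/(gh_f) = 0.2872; L/(gh_f) = 13.11
Term 1 = ε^1.25·(…)^4.75 = 1.41×10^-8; Term 2 = ν·Q^9.4·(…)^5.2 = 1.34×10^-8
D = 0.66·(1.41×10^-8 + 1.34×10^-8)^0.04 = 0.3289 m = 329 mm
Check: V = 1.74 m/s, Re = 4.41×10^5, f = 0.01552, h_f = 17.4 m ≈ 18.5 m ✓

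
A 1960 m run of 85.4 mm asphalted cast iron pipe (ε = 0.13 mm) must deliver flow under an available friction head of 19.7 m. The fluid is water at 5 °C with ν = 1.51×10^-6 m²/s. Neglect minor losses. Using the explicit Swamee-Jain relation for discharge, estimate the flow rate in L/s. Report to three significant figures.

Swamee-Jain (Type II): Q = -0.965·√(gD⁵h_f/L)·ln[ε/(3.7D) + √(3.17ν²L/(gD³h_f))]
√(gD⁵h_f/L) = √(9.81·0.0854⁵·19.7/1960) = 6.692×10^-4
ε/(3.7D) = 4.11×10^-4; √(3.17ν²L/(gD³h_f)) = 3.43×10^-4
Q = -0.965·6.692×10^-4·ln(7.545×10^-4) = 0.004643 m³/s
Check: V = 0.811 m/s, Re = 4.58×10^4, f = 0.02586, h_f = 19.9 m ≈ 19.7 m ✓

Q ≈ 4.64 L/s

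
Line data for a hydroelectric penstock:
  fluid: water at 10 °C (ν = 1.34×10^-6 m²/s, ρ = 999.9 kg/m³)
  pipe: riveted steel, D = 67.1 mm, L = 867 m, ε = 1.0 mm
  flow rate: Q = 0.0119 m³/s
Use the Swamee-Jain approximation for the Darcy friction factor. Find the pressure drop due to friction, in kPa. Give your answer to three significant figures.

Δp ≈ 3220 kPa

V = 4Q/(πD²) = 4·0.0119/(π·0.0671²) = 3.365 m/s
Re = VD/ν = 3.365·0.0671/1.34×10^-6 = 1.69×10^5 → turbulent
ε/D = 1.0/67.1 = 0.0149
Swamee-Jain: f = 0.04403
h_f = f(L/D)V²/(2g) = 0.04403·(867/0.0671)·3.365²/(2·9.81) = 328.4 m
Δp = ρg·h_f = 999.9·9.81·328.4 = 3221 kPa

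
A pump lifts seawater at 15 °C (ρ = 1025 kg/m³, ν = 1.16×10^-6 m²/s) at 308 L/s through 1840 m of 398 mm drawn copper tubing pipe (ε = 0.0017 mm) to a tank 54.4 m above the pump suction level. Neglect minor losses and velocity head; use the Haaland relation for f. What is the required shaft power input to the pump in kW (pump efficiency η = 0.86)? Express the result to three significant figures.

V = 4Q/(πD²) = 2.476 m/s; Re = 8.49×10^5; ε/D = 4.27×10^-6; f = 0.01198
h_f = f(L/D)V²/2g = 17.29 m
Total head H = z + h_f = 54.4 + 17.29 = 71.69 m
P_hyd = ρgQH = 1025·9.81·0.308·71.69 = 222.0 kW
P_shaft = P_hyd/η = 222.0/0.86 = 258.2 kW

P_shaft ≈ 258 kW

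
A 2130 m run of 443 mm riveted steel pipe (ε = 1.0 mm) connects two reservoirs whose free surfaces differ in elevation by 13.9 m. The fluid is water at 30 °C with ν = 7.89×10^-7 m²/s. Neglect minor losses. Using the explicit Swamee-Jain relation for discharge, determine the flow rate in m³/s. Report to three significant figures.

Swamee-Jain (Type II): Q = -0.965·√(gD⁵h_f/L)·ln[ε/(3.7D) + √(3.17ν²L/(gD³h_f))]
√(gD⁵h_f/L) = √(9.81·0.443⁵·13.9/2130) = 0.03305
ε/(3.7D) = 6.10×10^-4; √(3.17ν²L/(gD³h_f)) = 1.88×10^-5
Q = -0.965·0.03305·ln(6.289×10^-4) = 0.2351 m³/s
Check: V = 1.53 m/s, Re = 8.56×10^5, f = 0.02447, h_f = 14.0 m ≈ 13.9 m ✓

Q ≈ 0.235 m³/s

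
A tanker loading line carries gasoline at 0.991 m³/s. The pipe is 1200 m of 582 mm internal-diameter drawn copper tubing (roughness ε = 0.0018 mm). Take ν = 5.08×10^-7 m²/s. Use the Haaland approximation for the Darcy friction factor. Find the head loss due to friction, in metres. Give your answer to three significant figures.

h_f ≈ 13.6 m

V = 4Q/(πD²) = 4·0.991/(π·0.582²) = 3.725 m/s
Re = VD/ν = 3.725·0.582/5.08×10^-7 = 4.27×10^6 → turbulent
ε/D = 0.0018/582 = 3.09×10^-6
Haaland: f = 0.009349
h_f = f(L/D)V²/(2g) = 0.009349·(1200/0.582)·3.725²/(2·9.81) = 13.63 m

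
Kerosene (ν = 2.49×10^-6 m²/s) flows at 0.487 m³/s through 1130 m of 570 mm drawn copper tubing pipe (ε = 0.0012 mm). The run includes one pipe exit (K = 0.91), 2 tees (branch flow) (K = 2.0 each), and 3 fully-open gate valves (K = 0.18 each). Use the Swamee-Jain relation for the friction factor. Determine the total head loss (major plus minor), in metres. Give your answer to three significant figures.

V = 4Q/(πD²) = 1.908 m/s; V²/2g = 0.1856 m
Re = 4.37×10^5, ε/D = 2.11×10^-6 → f = 0.01344 (Swamee-Jain)
Major: h_f = f(L/D)·V²/2g = 0.01344·1982·0.1856 = 4.948 m
Minor: ΣK = 5.45; h_m = ΣK·V²/2g = 1.012 m
Total H_L = 4.948 + 1.012 = 5.959 m

H_L ≈ 5.96 m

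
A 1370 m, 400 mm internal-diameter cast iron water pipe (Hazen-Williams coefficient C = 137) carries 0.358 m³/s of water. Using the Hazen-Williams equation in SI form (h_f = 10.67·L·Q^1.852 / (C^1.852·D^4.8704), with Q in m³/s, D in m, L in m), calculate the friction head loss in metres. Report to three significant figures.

h_f = 10.67·1370·0.358^1.852 / (137^1.852·0.400^4.8704) = 20.87 m

h_f ≈ 20.9 m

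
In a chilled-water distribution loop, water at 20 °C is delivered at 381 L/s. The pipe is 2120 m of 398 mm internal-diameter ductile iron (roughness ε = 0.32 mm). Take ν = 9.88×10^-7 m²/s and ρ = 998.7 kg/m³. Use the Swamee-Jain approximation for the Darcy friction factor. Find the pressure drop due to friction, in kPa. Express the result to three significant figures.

Δp ≈ 474 kPa

V = 4Q/(πD²) = 4·0.381/(π·0.398²) = 3.062 m/s
Re = VD/ν = 3.062·0.398/9.88×10^-7 = 1.23×10^6 → turbulent
ε/D = 0.32/398 = 8.04×10^-4
Swamee-Jain: f = 0.01901
h_f = f(L/D)V²/(2g) = 0.01901·(2120/0.398)·3.062²/(2·9.81) = 48.40 m
Δp = ρg·h_f = 998.7·9.81·48.40 = 474.2 kPa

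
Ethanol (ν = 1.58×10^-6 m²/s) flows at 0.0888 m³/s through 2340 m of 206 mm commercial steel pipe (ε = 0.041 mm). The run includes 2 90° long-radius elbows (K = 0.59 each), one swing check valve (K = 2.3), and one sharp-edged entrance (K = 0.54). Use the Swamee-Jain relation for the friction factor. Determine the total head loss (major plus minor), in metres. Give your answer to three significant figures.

V = 4Q/(πD²) = 2.664 m/s; V²/2g = 0.3618 m
Re = 3.47×10^5, ε/D = 1.99×10^-4 → f = 0.01605 (Swamee-Jain)
Major: h_f = f(L/D)·V²/2g = 0.01605·11359·0.3618 = 65.95 m
Minor: ΣK = 4.02; h_m = ΣK·V²/2g = 1.454 m
Total H_L = 65.95 + 1.454 = 67.41 m

H_L ≈ 67.4 m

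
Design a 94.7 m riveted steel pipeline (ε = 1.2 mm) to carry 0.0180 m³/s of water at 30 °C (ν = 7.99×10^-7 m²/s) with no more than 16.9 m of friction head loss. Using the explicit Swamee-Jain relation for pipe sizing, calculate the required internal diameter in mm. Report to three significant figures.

Swamee-Jain (Type III): D = 0.66·[ε^1.25·(LQ²/(gh_f))^4.75 + ν·Q^9.4·(L/(gh_f))^5.2]^0.04
LQ²/(gh_f) = 1.851×10^-4; L/(gh_f) = 0.5712
Term 1 = ε^1.25·(…)^4.75 = 4.16×10^-22; Term 2 = ν·Q^9.4·(…)^5.2 = 1.73×10^-24
D = 0.66·(4.16×10^-22 + 1.73×10^-24)^0.04 = 0.09212 m = 92.1 mm
Check: V = 2.70 m/s, Re = 3.11×10^5, f = 0.04181, h_f = 16.0 m ≈ 16.9 m ✓

D ≈ 92.1 mm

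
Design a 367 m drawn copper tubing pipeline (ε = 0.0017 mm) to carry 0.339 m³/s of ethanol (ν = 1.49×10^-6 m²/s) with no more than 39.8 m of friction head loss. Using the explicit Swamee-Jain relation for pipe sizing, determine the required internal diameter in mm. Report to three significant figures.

D ≈ 254 mm

Swamee-Jain (Type III): D = 0.66·[ε^1.25·(LQ²/(gh_f))^4.75 + ν·Q^9.4·(L/(gh_f))^5.2]^0.04
LQ²/(gh_f) = 0.1080; L/(gh_f) = 0.9400
Term 1 = ε^1.25·(…)^4.75 = 1.57×10^-12; Term 2 = ν·Q^9.4·(…)^5.2 = 4.14×10^-11
D = 0.66·(1.57×10^-12 + 4.14×10^-11)^0.04 = 0.2540 m = 254 mm
Check: V = 6.69 m/s, Re = 1.14×10^6, f = 0.01154, h_f = 38.0 m ≈ 39.8 m ✓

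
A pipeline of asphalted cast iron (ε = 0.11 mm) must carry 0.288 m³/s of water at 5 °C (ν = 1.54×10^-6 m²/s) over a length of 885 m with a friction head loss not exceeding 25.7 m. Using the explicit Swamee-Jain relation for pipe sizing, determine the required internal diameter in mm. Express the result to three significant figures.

D ≈ 334 mm

Swamee-Jain (Type III): D = 0.66·[ε^1.25·(LQ²/(gh_f))^4.75 + ν·Q^9.4·(L/(gh_f))^5.2]^0.04
LQ²/(gh_f) = 0.2912; L/(gh_f) = 3.510
Term 1 = ε^1.25·(…)^4.75 = 3.21×10^-8; Term 2 = ν·Q^9.4·(…)^5.2 = 8.74×10^-9
D = 0.66·(3.21×10^-8 + 8.74×10^-9)^0.04 = 0.3342 m = 334 mm
Check: V = 3.28 m/s, Re = 7.13×10^5, f = 0.01626, h_f = 23.7 m ≈ 25.7 m ✓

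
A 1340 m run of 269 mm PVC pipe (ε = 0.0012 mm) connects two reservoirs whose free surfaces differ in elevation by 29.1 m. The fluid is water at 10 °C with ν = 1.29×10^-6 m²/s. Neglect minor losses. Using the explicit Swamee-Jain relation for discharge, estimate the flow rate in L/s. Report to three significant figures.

Swamee-Jain (Type II): Q = -0.965·√(gD⁵h_f/L)·ln[ε/(3.7D) + √(3.17ν²L/(gD³h_f))]
√(gD⁵h_f/L) = √(9.81·0.269⁵·29.1/1340) = 0.01732
ε/(3.7D) = 1.21×10^-6; √(3.17ν²L/(gD³h_f)) = 3.57×10^-5
Q = -0.965·0.01732·ln(3.687×10^-5) = 0.1706 m³/s
Check: V = 3.00 m/s, Re = 6.26×10^5, f = 0.01266, h_f = 29.0 m ≈ 29.1 m ✓

Q ≈ 171 L/s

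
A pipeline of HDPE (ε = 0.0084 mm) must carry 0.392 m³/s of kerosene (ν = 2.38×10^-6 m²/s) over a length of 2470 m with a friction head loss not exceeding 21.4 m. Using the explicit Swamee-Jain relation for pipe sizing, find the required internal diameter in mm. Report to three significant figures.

D ≈ 463 mm

Swamee-Jain (Type III): D = 0.66·[ε^1.25·(LQ²/(gh_f))^4.75 + ν·Q^9.4·(L/(gh_f))^5.2]^0.04
LQ²/(gh_f) = 1.808; L/(gh_f) = 11.77
Term 1 = ε^1.25·(…)^4.75 = 7.53×10^-6; Term 2 = ν·Q^9.4·(…)^5.2 = 1.32×10^-4
D = 0.66·(7.53×10^-6 + 1.32×10^-4)^0.04 = 0.4627 m = 463 mm
Check: V = 2.33 m/s, Re = 4.53×10^5, f = 0.01359, h_f = 20.1 m ≈ 21.4 m ✓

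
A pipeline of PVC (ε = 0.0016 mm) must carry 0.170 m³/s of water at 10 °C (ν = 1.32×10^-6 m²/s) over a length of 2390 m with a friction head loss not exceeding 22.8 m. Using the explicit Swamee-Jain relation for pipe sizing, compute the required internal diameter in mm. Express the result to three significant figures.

D ≈ 323 mm

Swamee-Jain (Type III): D = 0.66·[ε^1.25·(LQ²/(gh_f))^4.75 + ν·Q^9.4·(L/(gh_f))^5.2]^0.04
LQ²/(gh_f) = 0.3088; L/(gh_f) = 10.69
Term 1 = ε^1.25·(…)^4.75 = 2.14×10^-10; Term 2 = ν·Q^9.4·(…)^5.2 = 1.72×10^-8
D = 0.66·(2.14×10^-10 + 1.72×10^-8)^0.04 = 0.3230 m = 323 mm
Check: V = 2.07 m/s, Re = 5.08×10^5, f = 0.01314, h_f = 21.3 m ≈ 22.8 m ✓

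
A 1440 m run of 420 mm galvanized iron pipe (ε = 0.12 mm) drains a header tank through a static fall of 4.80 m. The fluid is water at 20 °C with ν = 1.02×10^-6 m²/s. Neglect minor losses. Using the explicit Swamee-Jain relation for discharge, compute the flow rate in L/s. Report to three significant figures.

Swamee-Jain (Type II): Q = -0.965·√(gD⁵h_f/L)·ln[ε/(3.7D) + √(3.17ν²L/(gD³h_f))]
√(gD⁵h_f/L) = √(9.81·0.420⁵·4.80/1440) = 0.02067
ε/(3.7D) = 7.72×10^-5; √(3.17ν²L/(gD³h_f)) = 3.69×10^-5
Q = -0.965·0.02067·ln(1.141×10^-4) = 0.1811 m³/s
Check: V = 1.31 m/s, Re = 5.38×10^5, f = 0.01618, h_f = 4.83 m ≈ 4.80 m ✓

Q ≈ 181 L/s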